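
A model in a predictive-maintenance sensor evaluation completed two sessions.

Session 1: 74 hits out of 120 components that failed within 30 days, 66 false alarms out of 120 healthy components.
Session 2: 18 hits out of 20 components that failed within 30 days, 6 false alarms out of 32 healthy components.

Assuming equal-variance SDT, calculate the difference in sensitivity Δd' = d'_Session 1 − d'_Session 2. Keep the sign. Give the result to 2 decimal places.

Δd' = -2.00

Session 1: z(0.6167) = 0.297, z(0.5500) = 0.126, d' = 0.171
Session 2: z(0.9000) = 1.282, z(0.1875) = -0.887, d' = 2.169
Δd' = d'_Session 1 − d'_Session 2 = 0.171 − 2.169 = -1.998
Session 2 has the higher sensitivity.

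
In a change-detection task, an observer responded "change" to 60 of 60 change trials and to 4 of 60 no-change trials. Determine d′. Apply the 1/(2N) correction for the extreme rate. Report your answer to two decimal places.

d′ = 3.90

The hit rate is 60/60 = 1, so apply the 1/(2N) correction: H → 1 − 1/(2·60) = 0.99167.
z(H) = z(0.99167) = 2.394
z(FA) = z(0.06667) = -1.501
d' = 2.394 − (-1.501) = 3.895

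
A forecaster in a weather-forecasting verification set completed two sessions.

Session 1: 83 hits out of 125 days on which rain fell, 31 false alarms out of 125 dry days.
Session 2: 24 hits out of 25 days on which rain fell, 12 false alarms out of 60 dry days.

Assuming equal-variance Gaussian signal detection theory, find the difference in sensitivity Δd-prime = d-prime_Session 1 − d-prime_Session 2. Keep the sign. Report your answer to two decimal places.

Δd-prime = -1.49

Session 1: z(0.6640) = 0.423, z(0.2480) = -0.681, d' = 1.104
Session 2: z(0.9600) = 1.751, z(0.2000) = -0.842, d' = 2.593
Δd' = d'_Session 1 − d'_Session 2 = 1.104 − 2.593 = -1.489
Session 2 has the higher sensitivity.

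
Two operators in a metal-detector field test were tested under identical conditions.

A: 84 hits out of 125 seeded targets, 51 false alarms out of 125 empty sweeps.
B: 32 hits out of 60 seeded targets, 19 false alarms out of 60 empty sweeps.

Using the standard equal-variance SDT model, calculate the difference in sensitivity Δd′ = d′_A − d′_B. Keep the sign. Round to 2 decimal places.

Δd′ = 0.12

A: z(0.6720) = 0.445, z(0.4080) = -0.233, d' = 0.678
B: z(0.5333) = 0.084, z(0.3167) = -0.477, d' = 0.561
Δd' = d'_A − d'_B = 0.678 − 0.561 = 0.117
A has the higher sensitivity.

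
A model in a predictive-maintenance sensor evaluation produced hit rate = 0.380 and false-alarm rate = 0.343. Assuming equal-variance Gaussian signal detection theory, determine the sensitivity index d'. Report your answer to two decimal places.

d' = 0.10

z(H) = z(0.380) = -0.3055
z(FA) = z(0.343) = -0.4043
d' = z(H) − z(FA) = -0.3055 − (-0.4043) = 0.0988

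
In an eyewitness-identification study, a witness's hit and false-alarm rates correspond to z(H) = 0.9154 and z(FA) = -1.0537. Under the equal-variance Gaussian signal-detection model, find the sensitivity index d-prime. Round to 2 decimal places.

d' = z(H) − z(FA) = 0.9154 − (-1.0537) = 1.9691

d-prime = 1.97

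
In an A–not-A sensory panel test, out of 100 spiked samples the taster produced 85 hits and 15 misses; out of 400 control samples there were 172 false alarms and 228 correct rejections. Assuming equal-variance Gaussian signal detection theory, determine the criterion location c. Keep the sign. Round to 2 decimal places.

c = -0.43

H = 85/100 = 0.8500
FA = 172/400 = 0.4300
z(0.8500) = 1.036, z(0.4300) = -0.176
c = −½·[z(H) + z(FA)] = −0.5 × (1.036 + (-0.176)) = -0.430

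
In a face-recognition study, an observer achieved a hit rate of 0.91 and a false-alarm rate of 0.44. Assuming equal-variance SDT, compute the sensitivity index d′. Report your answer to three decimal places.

z(H) = 1.3408
z(FA) = -0.1510
d' = z(H) − z(FA) = 1.3408 − (-0.1510) = 1.4918

d′ = 1.492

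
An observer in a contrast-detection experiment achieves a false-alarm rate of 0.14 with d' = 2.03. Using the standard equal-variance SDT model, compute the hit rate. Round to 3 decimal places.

z(false-alarm rate) = z(0.14) = -1.0803
z(H) = z(FA) + d' = -1.0803 + 2.03 = 0.9497
hit rate = Φ(0.9497) = 0.8289

hit rate = 0.829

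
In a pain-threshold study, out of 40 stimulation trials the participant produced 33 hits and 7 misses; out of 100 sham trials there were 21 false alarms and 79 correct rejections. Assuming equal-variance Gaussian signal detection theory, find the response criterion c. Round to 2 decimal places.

c = -0.06

H = 33/40 = 0.8250
FA = 21/100 = 0.2100
z(0.8250) = 0.935, z(0.2100) = -0.806
c = −½·[z(H) + z(FA)] = −0.5 × (0.935 + (-0.806)) = -0.0645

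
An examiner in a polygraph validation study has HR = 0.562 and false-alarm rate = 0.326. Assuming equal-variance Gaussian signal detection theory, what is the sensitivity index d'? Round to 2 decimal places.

d' = 0.61

z(H) = z(0.562) = 0.156
z(FA) = z(0.326) = -0.451
d' = z(H) − z(FA) = 0.156 − (-0.451) = 0.607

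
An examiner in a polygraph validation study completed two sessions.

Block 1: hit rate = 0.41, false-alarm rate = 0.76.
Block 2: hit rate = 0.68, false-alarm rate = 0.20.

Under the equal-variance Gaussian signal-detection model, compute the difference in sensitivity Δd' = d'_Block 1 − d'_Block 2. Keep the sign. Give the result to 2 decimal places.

Block 1: z(0.41) = -0.228, z(0.76) = 0.706, d' = -0.934
Block 2: z(0.68) = 0.468, z(0.20) = -0.842, d' = 1.310
Δd' = d'_Block 1 − d'_Block 2 = -0.934 − 1.310 = -2.244
Block 2 has the higher sensitivity.

Δd' = -2.24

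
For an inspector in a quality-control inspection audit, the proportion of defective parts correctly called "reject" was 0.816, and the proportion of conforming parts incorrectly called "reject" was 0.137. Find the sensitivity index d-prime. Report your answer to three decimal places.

z(H) = z(0.816) = 0.9002
z(FA) = z(0.137) = -1.0939
d' = z(H) − z(FA) = 0.9002 − (-1.0939) = 1.9941

d-prime = 1.994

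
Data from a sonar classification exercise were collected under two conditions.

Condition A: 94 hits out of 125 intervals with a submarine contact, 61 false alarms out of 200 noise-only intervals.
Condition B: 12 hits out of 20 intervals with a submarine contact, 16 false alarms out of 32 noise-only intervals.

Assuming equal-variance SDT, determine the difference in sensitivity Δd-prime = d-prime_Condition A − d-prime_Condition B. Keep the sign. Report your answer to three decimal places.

Δd-prime = 0.938

Condition A: z(0.7520) = 0.6808, z(0.3050) = -0.5101, d' = 1.1909
Condition B: z(0.6000) = 0.2533, z(0.5000) = 0.0000, d' = 0.2533
Δd' = d'_Condition A − d'_Condition B = 1.1909 − 0.2533 = 0.9376
Condition A has the higher sensitivity.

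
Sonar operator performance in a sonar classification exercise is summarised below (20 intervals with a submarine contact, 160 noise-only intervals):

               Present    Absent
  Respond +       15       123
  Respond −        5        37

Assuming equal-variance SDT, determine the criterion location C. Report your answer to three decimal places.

C = -0.705

H = 15/20 = 0.7500
FA = 123/160 = 0.7688
z(H) = z(0.7500) = 0.6745
z(FA) = z(0.7688) = 0.7349
c = −½·[z(H) + z(FA)] = −0.5 × (0.6745 + 0.7349) = -0.7047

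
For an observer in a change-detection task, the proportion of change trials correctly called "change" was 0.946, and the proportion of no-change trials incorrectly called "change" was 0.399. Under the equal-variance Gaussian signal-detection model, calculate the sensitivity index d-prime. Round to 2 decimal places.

z(H) = z(0.946) = 1.607
z(FA) = z(0.399) = -0.256
d' = z(H) − z(FA) = 1.607 − (-0.256) = 1.863

d-prime = 1.86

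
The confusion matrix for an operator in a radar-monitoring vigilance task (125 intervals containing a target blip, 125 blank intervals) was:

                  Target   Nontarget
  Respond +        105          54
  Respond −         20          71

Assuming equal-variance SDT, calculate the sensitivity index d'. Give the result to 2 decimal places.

H = 105/125 = 0.8400
FA = 54/125 = 0.4320
z(H) = 0.994
z(FA) = -0.171
d' = z(H) − z(FA) = 0.994 − (-0.171) = 1.165

d' = 1.17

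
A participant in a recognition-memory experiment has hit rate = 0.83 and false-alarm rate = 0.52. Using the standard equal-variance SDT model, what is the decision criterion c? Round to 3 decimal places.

z(H) = z(0.83) = 0.9542
z(FA) = z(0.52) = 0.0502
c = −½·[z(H) + z(FA)] = −0.5 × (0.9542 + 0.0502) = -0.5022

c = -0.502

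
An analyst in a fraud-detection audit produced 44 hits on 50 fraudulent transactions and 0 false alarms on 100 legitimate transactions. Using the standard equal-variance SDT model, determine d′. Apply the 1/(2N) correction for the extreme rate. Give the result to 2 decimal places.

The false-alarm rate is 0/100 = 0, so apply the 1/(2N) correction: FA → 1/(2·100) = 0.00500.
z(H) = z(0.88000) = 1.175
z(FA) = z(0.00500) = -2.576
d' = 1.175 − (-2.576) = 3.751

d′ = 3.75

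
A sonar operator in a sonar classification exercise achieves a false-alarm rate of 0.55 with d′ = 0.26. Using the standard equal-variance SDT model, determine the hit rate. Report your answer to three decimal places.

hit rate = 0.650

z(false-alarm rate) = z(0.55) = 0.1257
z(H) = z(FA) + d' = 0.1257 + 0.26 = 0.3857
hit rate = Φ(0.3857) = 0.6501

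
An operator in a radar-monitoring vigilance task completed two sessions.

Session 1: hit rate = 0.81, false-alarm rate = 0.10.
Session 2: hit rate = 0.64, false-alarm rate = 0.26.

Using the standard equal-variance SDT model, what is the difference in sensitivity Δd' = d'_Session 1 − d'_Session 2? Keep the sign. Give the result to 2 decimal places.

Session 1: z(0.81) = 0.878, z(0.10) = -1.282, d' = 2.160
Session 2: z(0.64) = 0.358, z(0.26) = -0.643, d' = 1.001
Δd' = d'_Session 1 − d'_Session 2 = 2.160 − 1.001 = 1.159
Session 1 has the higher sensitivity.

Δd' = 1.16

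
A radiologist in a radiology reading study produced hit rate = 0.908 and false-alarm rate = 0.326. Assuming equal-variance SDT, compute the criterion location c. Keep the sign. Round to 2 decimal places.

c = -0.44

Φ⁻¹(0.908) = 1.3285, Φ⁻¹(0.326) = -0.4510
c = −½·[z(H) + z(FA)] = −0.5 × (1.3285 + (-0.4510)) = -0.43875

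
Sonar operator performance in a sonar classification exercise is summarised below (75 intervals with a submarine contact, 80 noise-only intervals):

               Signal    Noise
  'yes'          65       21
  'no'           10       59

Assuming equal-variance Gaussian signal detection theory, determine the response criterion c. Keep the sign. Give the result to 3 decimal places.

H = 65/75 = 0.8667
FA = 21/80 = 0.2625
z(0.8667) = 1.1109, z(0.2625) = -0.6357
c = −½·[z(H) + z(FA)] = −0.5 × (1.1109 + (-0.6357)) = -0.2376

c = -0.238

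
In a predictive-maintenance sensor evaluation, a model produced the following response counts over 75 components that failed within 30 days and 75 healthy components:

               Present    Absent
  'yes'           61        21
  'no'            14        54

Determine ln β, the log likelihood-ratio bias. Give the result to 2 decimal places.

ln β = -0.23

H = 61/75 = 0.8133
FA = 21/75 = 0.2800
z(H) = z(0.8133) = 0.890
z(FA) = z(0.2800) = -0.583
ln β = −½·[z(H)² − z(FA)²] = −0.5 × (0.792 − 0.340) = -0.226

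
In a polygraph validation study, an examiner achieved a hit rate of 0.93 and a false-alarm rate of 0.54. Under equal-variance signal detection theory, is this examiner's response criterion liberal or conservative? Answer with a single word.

z(H) = 1.476, z(FA) = 0.100
c = −½·(z(H) + z(FA)) = -0.788
c < 0 → liberal criterion (biased toward responding “yes”).

liberal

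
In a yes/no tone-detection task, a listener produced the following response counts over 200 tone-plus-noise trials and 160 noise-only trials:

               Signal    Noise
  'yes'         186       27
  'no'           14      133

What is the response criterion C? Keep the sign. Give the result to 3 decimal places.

H = 186/200 = 0.9300
FA = 27/160 = 0.1688
z(H) = z(0.9300) = 1.4758
z(FA) = z(0.1688) = -0.9589
c = −½·[z(H) + z(FA)] = −0.5 × (1.4758 + (-0.9589)) = -0.25845
c < 0: the listener has a liberal response bias.

C = -0.258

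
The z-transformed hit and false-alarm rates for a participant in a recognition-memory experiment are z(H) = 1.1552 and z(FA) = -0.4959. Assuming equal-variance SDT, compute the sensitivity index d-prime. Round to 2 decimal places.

d' = z(H) − z(FA) = 1.1552 − (-0.4959) = 1.6511

d-prime = 1.65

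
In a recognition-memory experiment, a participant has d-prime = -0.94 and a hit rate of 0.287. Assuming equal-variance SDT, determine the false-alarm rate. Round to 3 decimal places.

z(hit rate) = z(0.287) = -0.5622
z(FA) = z(H) − d' = -0.5622 − (-0.94) = 0.3778
false-alarm rate = Φ(0.3778) = 0.6472

false-alarm rate = 0.647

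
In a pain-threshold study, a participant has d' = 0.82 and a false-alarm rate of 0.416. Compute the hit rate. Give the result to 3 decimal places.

hit rate = 0.728

z(false-alarm rate) = z(0.416) = -0.2121
z(H) = z(FA) + d' = -0.2121 + 0.82 = 0.6079
hit rate = Φ(0.6079) = 0.7284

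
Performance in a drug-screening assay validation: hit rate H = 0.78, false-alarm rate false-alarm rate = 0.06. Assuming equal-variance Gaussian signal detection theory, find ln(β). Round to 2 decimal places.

z(0.78) = 0.772, z(0.06) = -1.555
ln β = −½·[z(H)² − z(FA)²] = −0.5 × (0.596 − 2.418) = 0.911

ln β = 0.91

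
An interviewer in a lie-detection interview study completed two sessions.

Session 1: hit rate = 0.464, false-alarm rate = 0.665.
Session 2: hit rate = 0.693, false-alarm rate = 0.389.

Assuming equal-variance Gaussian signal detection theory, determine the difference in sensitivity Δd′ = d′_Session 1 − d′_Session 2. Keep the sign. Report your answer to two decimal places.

Δd′ = -1.30

Session 1: z(0.464) = -0.090, z(0.665) = 0.426, d' = -0.516
Session 2: z(0.693) = 0.504, z(0.389) = -0.282, d' = 0.786
Δd' = d'_Session 1 − d'_Session 2 = -0.516 − 0.786 = -1.302
Session 2 has the higher sensitivity.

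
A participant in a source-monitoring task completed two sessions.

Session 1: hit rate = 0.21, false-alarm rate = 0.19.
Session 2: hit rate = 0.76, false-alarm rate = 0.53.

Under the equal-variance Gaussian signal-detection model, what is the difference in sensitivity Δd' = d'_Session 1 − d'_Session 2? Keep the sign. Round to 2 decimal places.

Session 1: z(0.21) = -0.806, z(0.19) = -0.878, d' = 0.072
Session 2: z(0.76) = 0.706, z(0.53) = 0.075, d' = 0.631
Δd' = d'_Session 1 − d'_Session 2 = 0.072 − 0.631 = -0.559
Session 2 has the higher sensitivity.

Δd' = -0.56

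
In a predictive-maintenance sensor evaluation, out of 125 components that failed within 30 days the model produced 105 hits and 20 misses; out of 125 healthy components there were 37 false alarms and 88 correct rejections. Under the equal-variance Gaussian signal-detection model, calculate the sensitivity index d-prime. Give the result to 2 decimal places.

H = 105/125 = 0.8400
FA = 37/125 = 0.2960
Φ⁻¹(H) = Φ⁻¹(0.8400) = 0.9945
Φ⁻¹(FA) = Φ⁻¹(0.2960) = -0.5359
d' = z(H) − z(FA) = 0.9945 − (-0.5359) = 1.5304

d-prime = 1.53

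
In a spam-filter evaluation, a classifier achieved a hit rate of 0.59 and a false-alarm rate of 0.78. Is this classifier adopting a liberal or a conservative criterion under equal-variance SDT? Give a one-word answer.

z(H) = 0.228, z(FA) = 0.772
c = −½·(z(H) + z(FA)) = -0.500
c < 0 → liberal criterion (biased toward responding “yes”).

liberal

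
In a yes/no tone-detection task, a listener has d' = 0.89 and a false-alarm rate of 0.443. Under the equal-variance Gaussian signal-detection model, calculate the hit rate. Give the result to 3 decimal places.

hit rate = 0.772

z(false-alarm rate) = z(0.443) = -0.1434
z(H) = z(FA) + d' = -0.1434 + 0.89 = 0.7466
hit rate = Φ(0.7466) = 0.7723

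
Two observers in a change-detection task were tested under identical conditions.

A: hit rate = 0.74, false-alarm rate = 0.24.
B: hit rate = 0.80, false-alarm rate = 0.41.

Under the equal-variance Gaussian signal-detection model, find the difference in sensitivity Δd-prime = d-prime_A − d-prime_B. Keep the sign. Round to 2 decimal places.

Δd-prime = 0.28

A: z(0.74) = 0.643, z(0.24) = -0.706, d' = 1.349
B: z(0.80) = 0.842, z(0.41) = -0.228, d' = 1.070
Δd' = d'_A − d'_B = 1.349 − 1.070 = 0.279
A has the higher sensitivity.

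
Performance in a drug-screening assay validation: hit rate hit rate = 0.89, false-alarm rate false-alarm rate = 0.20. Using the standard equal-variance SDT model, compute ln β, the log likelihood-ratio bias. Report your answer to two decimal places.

ln β = -0.40

z(H) = z(0.89) = 1.227
z(FA) = z(0.20) = -0.842
ln β = −½·[z(H)² − z(FA)²] = −0.5 × (1.506 − 0.709) = -0.3985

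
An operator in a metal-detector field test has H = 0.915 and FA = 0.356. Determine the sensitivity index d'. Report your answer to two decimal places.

Φ⁻¹(H) = 1.3722
Φ⁻¹(FA) = -0.3692
d' = z(H) − z(FA) = 1.3722 − (-0.3692) = 1.7414

d' = 1.74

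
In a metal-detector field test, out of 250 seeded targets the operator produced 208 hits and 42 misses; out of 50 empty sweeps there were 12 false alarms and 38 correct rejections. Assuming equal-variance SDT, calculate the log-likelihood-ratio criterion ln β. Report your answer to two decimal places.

ln β = -0.21

H = 208/250 = 0.8320
FA = 12/50 = 0.2400
z(H) = z(0.8320) = 0.962
z(FA) = z(0.2400) = -0.706
ln β = −½·[z(H)² − z(FA)²] = −0.5 × (0.925 − 0.498) = -0.2135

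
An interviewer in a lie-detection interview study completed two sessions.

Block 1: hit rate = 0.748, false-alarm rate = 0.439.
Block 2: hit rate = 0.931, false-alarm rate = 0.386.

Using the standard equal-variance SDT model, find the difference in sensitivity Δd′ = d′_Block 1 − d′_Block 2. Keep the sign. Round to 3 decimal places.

Block 1: z(0.748) = 0.6682, z(0.439) = -0.1535, d' = 0.8217
Block 2: z(0.931) = 1.4833, z(0.386) = -0.2898, d' = 1.7731
Δd' = d'_Block 1 − d'_Block 2 = 0.8217 − 1.7731 = -0.9514
Block 2 has the higher sensitivity.

Δd′ = -0.951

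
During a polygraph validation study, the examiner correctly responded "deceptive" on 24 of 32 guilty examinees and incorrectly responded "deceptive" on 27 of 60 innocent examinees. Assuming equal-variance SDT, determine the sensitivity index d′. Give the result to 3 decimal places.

d′ = 0.800

H = 24/32 = 0.7500
FA = 27/60 = 0.4500
z(H) = 0.6745
z(FA) = -0.1257
d' = z(H) − z(FA) = 0.6745 − (-0.1257) = 0.8002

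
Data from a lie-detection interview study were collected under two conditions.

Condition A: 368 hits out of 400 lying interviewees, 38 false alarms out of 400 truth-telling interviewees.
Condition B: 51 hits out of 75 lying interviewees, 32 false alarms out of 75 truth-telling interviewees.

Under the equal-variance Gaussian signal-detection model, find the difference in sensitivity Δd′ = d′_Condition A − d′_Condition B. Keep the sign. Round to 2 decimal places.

Δd′ = 2.06

Condition A: z(0.9200) = 1.405, z(0.0950) = -1.311, d' = 2.716
Condition B: z(0.6800) = 0.468, z(0.4267) = -0.185, d' = 0.653
Δd' = d'_Condition A − d'_Condition B = 2.716 − 0.653 = 2.063
Condition A has the higher sensitivity.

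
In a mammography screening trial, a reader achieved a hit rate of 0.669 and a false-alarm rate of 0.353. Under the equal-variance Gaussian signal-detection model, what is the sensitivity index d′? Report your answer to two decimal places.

d′ = 0.81

z(0.669) = 0.437, z(0.353) = -0.377
d' = z(H) − z(FA) = 0.437 − (-0.377) = 0.814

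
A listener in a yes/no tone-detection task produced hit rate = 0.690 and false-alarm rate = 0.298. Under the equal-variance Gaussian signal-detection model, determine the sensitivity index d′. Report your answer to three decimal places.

z(H) = z(0.690) = 0.4959
z(FA) = z(0.298) = -0.5302
d' = z(H) − z(FA) = 0.4959 − (-0.5302) = 1.0261

d′ = 1.026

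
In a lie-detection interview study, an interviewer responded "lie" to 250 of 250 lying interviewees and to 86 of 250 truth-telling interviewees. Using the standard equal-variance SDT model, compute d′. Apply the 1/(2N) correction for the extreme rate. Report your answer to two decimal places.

d′ = 3.28

The hit rate is 250/250 = 1, so apply the 1/(2N) correction: H → 1 − 1/(2·250) = 0.99800.
z(H) = z(0.99800) = 2.878
z(FA) = z(0.34400) = -0.402
d' = 2.878 − (-0.402) = 3.280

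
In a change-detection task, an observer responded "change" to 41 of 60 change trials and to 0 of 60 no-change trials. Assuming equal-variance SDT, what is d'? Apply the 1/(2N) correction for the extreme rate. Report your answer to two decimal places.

The false-alarm rate is 0/60 = 0, so apply the 1/(2N) correction: FA → 1/(2·60) = 0.00833.
z(H) = z(0.68333) = 0.477
z(FA) = z(0.00833) = -2.394
d' = 0.477 − (-2.394) = 2.871

d' = 2.87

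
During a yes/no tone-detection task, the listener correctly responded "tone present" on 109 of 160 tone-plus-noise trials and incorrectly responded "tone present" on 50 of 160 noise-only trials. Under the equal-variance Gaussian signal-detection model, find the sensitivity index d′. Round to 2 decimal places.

H = 109/160 = 0.6813
FA = 50/160 = 0.3125
z(H) = z(0.6813) = 0.4713
z(FA) = z(0.3125) = -0.4888
d' = z(H) − z(FA) = 0.4713 − (-0.4888) = 0.9601

d′ = 0.96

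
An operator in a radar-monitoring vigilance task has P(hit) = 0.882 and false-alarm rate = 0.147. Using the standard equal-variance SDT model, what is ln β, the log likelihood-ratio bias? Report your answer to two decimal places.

z(H) = 1.185
z(FA) = -1.049
ln β = −½·[z(H)² − z(FA)²] = −0.5 × (1.404 − 1.100) = -0.152

ln β = -0.15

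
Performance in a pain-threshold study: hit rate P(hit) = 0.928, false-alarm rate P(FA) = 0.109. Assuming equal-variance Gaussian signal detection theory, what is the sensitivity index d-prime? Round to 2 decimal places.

z(H) = 1.461
z(FA) = -1.232
d' = z(H) − z(FA) = 1.461 − (-1.232) = 2.693

d-prime = 2.69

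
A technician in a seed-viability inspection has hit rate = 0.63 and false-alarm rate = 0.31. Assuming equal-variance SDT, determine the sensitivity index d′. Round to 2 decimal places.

Φ⁻¹(H) = Φ⁻¹(0.63) = 0.3319
Φ⁻¹(FA) = Φ⁻¹(0.31) = -0.4959
d' = z(H) − z(FA) = 0.3319 − (-0.4959) = 0.8278

d′ = 0.83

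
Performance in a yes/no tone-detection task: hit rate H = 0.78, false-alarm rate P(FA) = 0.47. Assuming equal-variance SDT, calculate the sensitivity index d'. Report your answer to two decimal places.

d' = 0.85

Φ⁻¹(H) = 0.7722
Φ⁻¹(FA) = -0.0753
d' = z(H) − z(FA) = 0.7722 − (-0.0753) = 0.8475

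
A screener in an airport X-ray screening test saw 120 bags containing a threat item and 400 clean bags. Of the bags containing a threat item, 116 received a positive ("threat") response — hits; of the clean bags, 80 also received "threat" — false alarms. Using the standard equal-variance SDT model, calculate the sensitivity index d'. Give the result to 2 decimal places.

d' = 2.68

H = 116/120 = 0.9667
FA = 80/400 = 0.2000
z(H) = z(0.9667) = 1.834
z(FA) = z(0.2000) = -0.842
d' = z(H) − z(FA) = 1.834 − (-0.842) = 2.676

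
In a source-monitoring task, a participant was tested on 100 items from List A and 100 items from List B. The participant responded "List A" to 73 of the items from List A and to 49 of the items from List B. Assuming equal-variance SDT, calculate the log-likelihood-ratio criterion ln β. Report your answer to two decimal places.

ln β = -0.19

H = 73/100 = 0.7300
FA = 49/100 = 0.4900
z(H) = 0.613
z(FA) = -0.025
ln β = −½·[z(H)² − z(FA)²] = −0.5 × (0.376 − 0.001) = -0.1875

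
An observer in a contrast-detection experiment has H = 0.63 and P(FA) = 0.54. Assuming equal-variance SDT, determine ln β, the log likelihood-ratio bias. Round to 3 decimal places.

ln β = -0.050

z(H) = z(0.63) = 0.3319
z(FA) = z(0.54) = 0.1004
ln β = −½·[z(H)² − z(FA)²] = −0.5 × (0.1102 − 0.0101) = -0.05005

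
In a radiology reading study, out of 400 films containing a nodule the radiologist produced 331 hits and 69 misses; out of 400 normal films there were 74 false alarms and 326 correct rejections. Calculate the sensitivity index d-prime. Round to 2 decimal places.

d-prime = 1.84

H = 331/400 = 0.8275
FA = 74/400 = 0.1850
z(H) = z(0.8275) = 0.944
z(FA) = z(0.1850) = -0.896
d' = z(H) − z(FA) = 0.944 − (-0.896) = 1.840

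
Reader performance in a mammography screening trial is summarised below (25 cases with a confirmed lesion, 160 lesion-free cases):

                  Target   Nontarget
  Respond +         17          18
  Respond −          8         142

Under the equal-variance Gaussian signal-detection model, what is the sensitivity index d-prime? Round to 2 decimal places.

d-prime = 1.68

H = 17/25 = 0.6800
FA = 18/160 = 0.1125
z(0.6800) = 0.468, z(0.1125) = -1.213
d' = z(H) − z(FA) = 0.468 − (-1.213) = 1.681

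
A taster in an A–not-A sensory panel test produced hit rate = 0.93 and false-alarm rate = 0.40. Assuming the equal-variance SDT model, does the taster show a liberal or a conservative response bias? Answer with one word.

z(H) = 1.476, z(FA) = -0.253
c = −½·(z(H) + z(FA)) = -0.6115
c < 0 → liberal criterion (biased toward responding “yes”).

liberal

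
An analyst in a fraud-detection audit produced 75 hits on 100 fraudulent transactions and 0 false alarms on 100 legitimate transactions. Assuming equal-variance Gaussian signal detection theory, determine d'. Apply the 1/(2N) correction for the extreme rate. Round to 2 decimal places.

d' = 3.25

The false-alarm rate is 0/100 = 0, so apply the 1/(2N) correction: FA → 1/(2·100) = 0.00500.
z(H) = z(0.75000) = 0.674
z(FA) = z(0.00500) = -2.576
d' = 0.674 − (-2.576) = 3.250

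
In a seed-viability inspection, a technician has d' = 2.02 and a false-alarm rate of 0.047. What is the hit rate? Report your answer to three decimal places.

hit rate = 0.635

z(false-alarm rate) = z(0.047) = -1.6747
z(H) = z(FA) + d' = -1.6747 + 2.02 = 0.3453
hit rate = Φ(0.3453) = 0.6351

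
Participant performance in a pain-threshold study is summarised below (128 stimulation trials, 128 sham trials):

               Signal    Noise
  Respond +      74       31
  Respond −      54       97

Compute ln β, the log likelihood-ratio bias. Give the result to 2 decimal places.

ln β = 0.23

H = 74/128 = 0.5781
FA = 31/128 = 0.2422
Φ⁻¹(H) = Φ⁻¹(0.5781) = 0.197
Φ⁻¹(FA) = Φ⁻¹(0.2422) = -0.699
ln β = −½·[z(H)² − z(FA)²] = −0.5 × (0.039 − 0.489) = 0.225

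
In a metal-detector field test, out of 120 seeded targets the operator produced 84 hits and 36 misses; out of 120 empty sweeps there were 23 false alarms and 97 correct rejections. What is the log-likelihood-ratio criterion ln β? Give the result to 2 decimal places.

H = 84/120 = 0.7000
FA = 23/120 = 0.1917
z(0.7000) = 0.524, z(0.1917) = -0.872
ln β = −½·[z(H)² − z(FA)²] = −0.5 × (0.275 − 0.760) = 0.2425

ln β = 0.24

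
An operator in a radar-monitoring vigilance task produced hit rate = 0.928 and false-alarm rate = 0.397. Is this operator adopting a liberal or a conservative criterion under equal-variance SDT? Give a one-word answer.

z(H) = 1.461, z(FA) = -0.261
c = −½·(z(H) + z(FA)) = -0.600
c < 0 → liberal criterion (biased toward responding “yes”).

liberal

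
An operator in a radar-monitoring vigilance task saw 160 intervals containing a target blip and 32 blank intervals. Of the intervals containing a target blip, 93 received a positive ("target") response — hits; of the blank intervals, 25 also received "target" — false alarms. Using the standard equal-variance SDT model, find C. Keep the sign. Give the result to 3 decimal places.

C = -0.491

H = 93/160 = 0.5813
FA = 25/32 = 0.7812
z(H) = z(0.5813) = 0.2052
z(FA) = z(0.7812) = 0.7763
c = −½·[z(H) + z(FA)] = −0.5 × (0.2052 + 0.7763) = -0.49075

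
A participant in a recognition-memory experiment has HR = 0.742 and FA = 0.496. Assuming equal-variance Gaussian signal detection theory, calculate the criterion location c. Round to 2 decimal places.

c = -0.32

Φ⁻¹(0.742) = 0.6495, Φ⁻¹(0.496) = -0.0100
c = −½·[z(H) + z(FA)] = −0.5 × (0.6495 + (-0.0100)) = -0.31975
c < 0: the participant has a liberal response bias.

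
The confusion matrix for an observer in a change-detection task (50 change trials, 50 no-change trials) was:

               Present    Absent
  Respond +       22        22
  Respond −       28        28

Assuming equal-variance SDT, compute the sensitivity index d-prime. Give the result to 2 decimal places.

H = 22/50 = 0.4400
FA = 22/50 = 0.4400
z(H) = -0.1510
z(FA) = -0.1510
d' = z(H) − z(FA) = -0.1510 − (-0.1510) = 0.0000

d-prime = 0.00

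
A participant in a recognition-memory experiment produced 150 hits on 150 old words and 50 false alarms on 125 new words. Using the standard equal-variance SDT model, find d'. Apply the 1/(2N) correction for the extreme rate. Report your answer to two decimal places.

The hit rate is 150/150 = 1, so apply the 1/(2N) correction: H → 1 − 1/(2·150) = 0.99667.
z(H) = z(0.99667) = 2.713
z(FA) = z(0.40000) = -0.253
d' = 2.713 − (-0.253) = 2.966

d' = 2.97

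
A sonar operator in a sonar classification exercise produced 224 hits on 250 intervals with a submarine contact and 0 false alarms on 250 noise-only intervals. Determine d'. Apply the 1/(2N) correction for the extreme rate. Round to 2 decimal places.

The false-alarm rate is 0/250 = 0, so apply the 1/(2N) correction: FA → 1/(2·250) = 0.00200.
z(H) = z(0.89600) = 1.259
z(FA) = z(0.00200) = -2.878
d' = 1.259 − (-2.878) = 4.137

d' = 4.14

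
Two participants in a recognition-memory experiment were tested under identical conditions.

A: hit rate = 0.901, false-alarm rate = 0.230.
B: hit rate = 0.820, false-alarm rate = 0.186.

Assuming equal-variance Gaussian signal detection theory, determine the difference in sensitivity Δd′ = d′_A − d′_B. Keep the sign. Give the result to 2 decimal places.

Δd′ = 0.22

A: z(0.901) = 1.287, z(0.230) = -0.739, d' = 2.026
B: z(0.820) = 0.915, z(0.186) = -0.893, d' = 1.808
Δd' = d'_A − d'_B = 2.026 − 1.808 = 0.218
A has the higher sensitivity.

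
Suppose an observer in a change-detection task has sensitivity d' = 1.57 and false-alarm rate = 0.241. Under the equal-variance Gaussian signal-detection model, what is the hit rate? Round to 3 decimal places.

hit rate = 0.807

z(false-alarm rate) = z(0.241) = -0.7031
z(H) = z(FA) + d' = -0.7031 + 1.57 = 0.8669
hit rate = Φ(0.8669) = 0.8070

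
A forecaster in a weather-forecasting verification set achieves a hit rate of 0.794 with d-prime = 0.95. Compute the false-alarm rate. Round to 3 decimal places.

false-alarm rate = 0.448

z(hit rate) = z(0.794) = 0.8204
z(FA) = z(H) − d' = 0.8204 − 0.95 = -0.1296
false-alarm rate = Φ(-0.1296) = 0.4484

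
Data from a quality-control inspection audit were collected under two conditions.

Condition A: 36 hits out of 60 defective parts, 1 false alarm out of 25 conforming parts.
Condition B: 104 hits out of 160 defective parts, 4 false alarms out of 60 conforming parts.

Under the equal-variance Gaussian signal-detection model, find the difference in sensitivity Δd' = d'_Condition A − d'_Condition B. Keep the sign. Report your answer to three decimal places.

Condition A: z(0.6000) = 0.2533, z(0.0400) = -1.7507, d' = 2.0040
Condition B: z(0.6500) = 0.3853, z(0.0667) = -1.5008, d' = 1.8861
Δd' = d'_Condition A − d'_Condition B = 2.0040 − 1.8861 = 0.1179
Condition A has the higher sensitivity.

Δd' = 0.118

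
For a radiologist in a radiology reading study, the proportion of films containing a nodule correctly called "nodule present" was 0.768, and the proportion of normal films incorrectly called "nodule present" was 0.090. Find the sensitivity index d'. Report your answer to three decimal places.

d' = 2.073

Φ⁻¹(H) = Φ⁻¹(0.768) = 0.7323
Φ⁻¹(FA) = Φ⁻¹(0.090) = -1.3408
d' = z(H) − z(FA) = 0.7323 − (-1.3408) = 2.0731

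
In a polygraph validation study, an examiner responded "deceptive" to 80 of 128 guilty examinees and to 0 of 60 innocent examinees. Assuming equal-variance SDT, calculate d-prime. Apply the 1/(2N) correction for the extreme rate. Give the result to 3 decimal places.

The false-alarm rate is 0/60 = 0, so apply the 1/(2N) correction: FA → 1/(2·60) = 0.00833.
z(H) = z(0.62500) = 0.3186
z(FA) = z(0.00833) = -2.3941
d' = 0.3186 − (-2.3941) = 2.7127

d-prime = 2.713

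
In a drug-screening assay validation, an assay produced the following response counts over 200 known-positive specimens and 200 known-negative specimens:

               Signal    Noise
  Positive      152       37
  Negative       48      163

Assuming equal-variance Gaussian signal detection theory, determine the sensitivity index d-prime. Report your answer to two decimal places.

d-prime = 1.60

H = 152/200 = 0.7600
FA = 37/200 = 0.1850
z(0.7600) = 0.7063, z(0.1850) = -0.8965
d' = z(H) − z(FA) = 0.7063 − (-0.8965) = 1.6028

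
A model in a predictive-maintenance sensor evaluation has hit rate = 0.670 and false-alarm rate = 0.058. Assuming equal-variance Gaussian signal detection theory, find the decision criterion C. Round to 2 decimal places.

C = 0.57

z(0.670) = 0.440, z(0.058) = -1.572
c = −½·[z(H) + z(FA)] = −0.5 × (0.440 + (-1.572)) = 0.566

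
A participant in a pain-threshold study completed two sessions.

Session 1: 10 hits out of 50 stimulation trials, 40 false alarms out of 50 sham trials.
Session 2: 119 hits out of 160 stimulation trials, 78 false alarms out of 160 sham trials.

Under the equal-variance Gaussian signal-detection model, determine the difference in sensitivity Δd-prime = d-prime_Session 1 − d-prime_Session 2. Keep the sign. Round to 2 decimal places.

Δd-prime = -2.37

Session 1: z(0.2000) = -0.842, z(0.8000) = 0.842, d' = -1.684
Session 2: z(0.7438) = 0.655, z(0.4875) = -0.031, d' = 0.686
Δd' = d'_Session 1 − d'_Session 2 = -1.684 − 0.686 = -2.370
Session 2 has the higher sensitivity.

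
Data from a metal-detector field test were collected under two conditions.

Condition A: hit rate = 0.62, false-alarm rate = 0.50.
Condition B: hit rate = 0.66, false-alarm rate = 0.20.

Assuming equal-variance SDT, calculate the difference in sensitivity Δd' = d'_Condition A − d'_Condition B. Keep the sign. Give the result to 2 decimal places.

Δd' = -0.95

Condition A: z(0.62) = 0.305, z(0.50) = 0.000, d' = 0.305
Condition B: z(0.66) = 0.412, z(0.20) = -0.842, d' = 1.254
Δd' = d'_Condition A − d'_Condition B = 0.305 − 1.254 = -0.949
Condition B has the higher sensitivity.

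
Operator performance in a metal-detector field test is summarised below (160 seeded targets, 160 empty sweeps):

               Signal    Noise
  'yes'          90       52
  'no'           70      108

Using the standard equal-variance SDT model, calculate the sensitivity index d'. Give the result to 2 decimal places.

H = 90/160 = 0.5625
FA = 52/160 = 0.3250
Φ⁻¹(0.5625) = 0.1573, Φ⁻¹(0.3250) = -0.4538
d' = z(H) − z(FA) = 0.1573 − (-0.4538) = 0.6111

d' = 0.61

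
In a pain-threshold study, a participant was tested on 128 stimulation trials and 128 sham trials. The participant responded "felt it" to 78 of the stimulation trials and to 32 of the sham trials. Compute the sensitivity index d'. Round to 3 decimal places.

H = 78/128 = 0.6094
FA = 32/128 = 0.2500
z(0.6094) = 0.2778, z(0.2500) = -0.6745
d' = z(H) − z(FA) = 0.2778 − (-0.6745) = 0.9523

d' = 0.952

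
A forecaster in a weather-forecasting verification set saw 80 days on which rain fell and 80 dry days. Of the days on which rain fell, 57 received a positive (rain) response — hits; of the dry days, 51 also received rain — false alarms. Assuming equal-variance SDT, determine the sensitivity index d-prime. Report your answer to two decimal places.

d-prime = 0.21

H = 57/80 = 0.7125
FA = 51/80 = 0.6375
Φ⁻¹(0.7125) = 0.561, Φ⁻¹(0.6375) = 0.352
d' = z(H) − z(FA) = 0.561 − 0.352 = 0.209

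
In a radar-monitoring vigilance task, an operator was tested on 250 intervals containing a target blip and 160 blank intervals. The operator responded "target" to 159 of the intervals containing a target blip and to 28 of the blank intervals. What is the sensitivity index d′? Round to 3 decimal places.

H = 159/250 = 0.6360
FA = 28/160 = 0.1750
Φ⁻¹(H) = 0.3478
Φ⁻¹(FA) = -0.9346
d' = z(H) − z(FA) = 0.3478 − (-0.9346) = 1.2824

d′ = 1.282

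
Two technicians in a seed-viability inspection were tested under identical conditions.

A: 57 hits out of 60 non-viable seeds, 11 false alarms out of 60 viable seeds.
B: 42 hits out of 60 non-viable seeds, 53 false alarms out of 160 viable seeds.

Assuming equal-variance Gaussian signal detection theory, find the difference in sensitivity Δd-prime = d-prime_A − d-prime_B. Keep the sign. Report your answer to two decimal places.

Δd-prime = 1.59

A: z(0.9500) = 1.645, z(0.1833) = -0.903, d' = 2.548
B: z(0.7000) = 0.524, z(0.3312) = -0.437, d' = 0.961
Δd' = d'_A − d'_B = 2.548 − 0.961 = 1.587
A has the higher sensitivity.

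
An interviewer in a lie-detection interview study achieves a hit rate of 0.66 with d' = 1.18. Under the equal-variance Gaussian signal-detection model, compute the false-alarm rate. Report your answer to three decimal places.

z(hit rate) = z(0.66) = 0.4125
z(FA) = z(H) − d' = 0.4125 − 1.18 = -0.7675
false-alarm rate = Φ(-0.7675) = 0.2214

false-alarm rate = 0.221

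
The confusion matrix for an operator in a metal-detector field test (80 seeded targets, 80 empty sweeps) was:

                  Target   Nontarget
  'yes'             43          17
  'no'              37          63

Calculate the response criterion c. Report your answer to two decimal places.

H = 43/80 = 0.5375
FA = 17/80 = 0.2125
Φ⁻¹(H) = 0.0941
Φ⁻¹(FA) = -0.7978
c = −½·[z(H) + z(FA)] = −0.5 × (0.0941 + (-0.7978)) = 0.35185

c = 0.35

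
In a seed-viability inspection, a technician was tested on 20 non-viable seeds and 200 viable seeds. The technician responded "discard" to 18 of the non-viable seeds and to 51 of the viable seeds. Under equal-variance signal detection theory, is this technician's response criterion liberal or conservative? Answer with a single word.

z(H) = 1.282, z(FA) = -0.659
c = −½·(z(H) + z(FA)) = -0.3115
c < 0 → liberal criterion (biased toward responding “yes”).

liberal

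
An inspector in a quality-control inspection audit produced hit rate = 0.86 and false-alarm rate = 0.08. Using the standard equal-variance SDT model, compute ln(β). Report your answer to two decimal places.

Φ⁻¹(H) = Φ⁻¹(0.86) = 1.080
Φ⁻¹(FA) = Φ⁻¹(0.08) = -1.405
ln β = −½·[z(H)² − z(FA)²] = −0.5 × (1.166 − 1.974) = 0.404

ln β = 0.40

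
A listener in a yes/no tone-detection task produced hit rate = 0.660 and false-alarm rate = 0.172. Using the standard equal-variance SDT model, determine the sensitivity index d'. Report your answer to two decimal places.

z(H) = 0.412
z(FA) = -0.946
d' = z(H) − z(FA) = 0.412 − (-0.946) = 1.358

d' = 1.36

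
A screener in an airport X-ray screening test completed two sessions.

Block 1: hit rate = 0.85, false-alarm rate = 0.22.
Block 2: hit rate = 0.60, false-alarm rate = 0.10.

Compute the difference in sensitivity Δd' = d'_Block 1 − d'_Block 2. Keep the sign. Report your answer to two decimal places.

Block 1: z(0.85) = 1.036, z(0.22) = -0.772, d' = 1.808
Block 2: z(0.60) = 0.253, z(0.10) = -1.282, d' = 1.535
Δd' = d'_Block 1 − d'_Block 2 = 1.808 − 1.535 = 0.273
Block 1 has the higher sensitivity.

Δd' = 0.27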